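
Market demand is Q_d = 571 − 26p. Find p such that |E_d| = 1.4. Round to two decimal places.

12.81

Set −bp/(a − bp) = −1.4 ⇒ bp = 1.4(a − bp) ⇒ bp(1+1.4) = 1.4·a.
p = 1.4·571/(26·2.4) ≈ 12.81.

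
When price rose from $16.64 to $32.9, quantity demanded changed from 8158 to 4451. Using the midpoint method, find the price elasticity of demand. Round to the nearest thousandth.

-0.896

%Δq = (4451 − 8158)/[(8158 + 4451)/2] = -3707/6304.5 ≈ -0.5880.
%ΔP = (32.9 − 16.64)/[(16.64 + 32.9)/2] = 16.26/24.77 ≈ 0.6564.
Arc elasticity E = %Δq/%ΔP ≈ -0.5880/0.6564 ≈ -0.896.
|E| < 1: demand is inelastic over this range.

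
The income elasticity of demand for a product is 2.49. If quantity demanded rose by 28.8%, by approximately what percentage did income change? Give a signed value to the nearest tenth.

11.6

%ΔQ ≈ E × %ΔI ⇒ %ΔI = %ΔQ / E = (28.8%)/(2.49) ≈ 11.6%.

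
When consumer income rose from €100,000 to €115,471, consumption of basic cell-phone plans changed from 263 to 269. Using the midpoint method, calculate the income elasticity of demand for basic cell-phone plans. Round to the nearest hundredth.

0.16

%ΔQ = (269 − 263)/[(263+269)/2] = 6/266 ≈ 0.0226.
%ΔY = (115,471 − 100,000)/[(100,000+115,471)/2] = 15471/107735.5 ≈ 0.1436.
E_I = %ΔQ/%ΔY ≈ 0.16.
E_I ∈ (0,1): normal good (necessity).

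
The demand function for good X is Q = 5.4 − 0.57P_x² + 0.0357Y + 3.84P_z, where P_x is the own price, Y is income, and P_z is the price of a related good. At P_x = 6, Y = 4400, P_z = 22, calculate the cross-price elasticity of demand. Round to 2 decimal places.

0.37

Substituting, Q = 5.4 − 0.57(6)² + 0.0357(4400) + 3.84(22) = 5.4 − 20.52 + 157.08 + 84.48 = 226.44.
∂Q/∂P_z = +3.84, so E_xy = 3.84·(22/226.44) ≈ 0.37.
E_xy > 0: the goods are substitutes.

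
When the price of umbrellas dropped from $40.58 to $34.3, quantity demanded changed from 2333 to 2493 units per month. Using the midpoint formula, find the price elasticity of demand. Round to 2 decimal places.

-0.40

%ΔQ = (2493 − 2333)/[(2333 + 2493)/2] = 160/2413 ≈ 0.0663.
%Δp = (34.3 − 40.58)/[(40.58 + 34.3)/2] = -6.28/37.44 ≈ -0.1677.
Arc elasticity E = %ΔQ/%Δp ≈ 0.0663/-0.1677 ≈ -0.40.
|E| < 1: demand is inelastic over this range.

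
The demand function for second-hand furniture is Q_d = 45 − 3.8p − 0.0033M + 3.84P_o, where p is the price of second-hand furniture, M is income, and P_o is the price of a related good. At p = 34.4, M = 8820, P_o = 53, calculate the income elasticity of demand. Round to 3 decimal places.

Evaluating quantity at (p, M, P_o) gives Q_d = 45 − 3.8(34.4) − 0.0033(8820) + 3.84(53) = 45 − 130.72 − 29.106 + 203.52 = 88.694.
∂Q_d/∂M = −0.0033, so E_I = -0.0033·(8820/88.694) ≈ -0.328.
E_I < 0: inferior good.

-0.328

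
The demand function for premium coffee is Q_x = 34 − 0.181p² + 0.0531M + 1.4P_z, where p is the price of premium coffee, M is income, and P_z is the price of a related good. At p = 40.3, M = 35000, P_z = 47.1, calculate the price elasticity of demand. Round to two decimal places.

-0.35

At the given point, Q_x = 34 − 0.181(40.3)² + 0.0531(35000) + 1.4(47.1) = 34 − 293.9603 + 1858.5 + 65.94 = 1664.4797.
∂Q_x/∂p = −2·0.181·p = -14.5886, so E_p = -14.5886·(40.3/1664.4797) ≈ -0.35.
|E_p| < 1: demand is inelastic.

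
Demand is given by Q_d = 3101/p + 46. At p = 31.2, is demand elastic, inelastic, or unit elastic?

At p = 31.2, Q_d = 145.391.
dQ_d/dp = −3101/p² = −3.1856.
Point elasticity E = (dQ_d/dp)·(p/Q_d) = -3.1856 × 31.2/145.391 ≈ -0.684.
|E| ≈ 0.684 < 1, so demand is inelastic.

inelastic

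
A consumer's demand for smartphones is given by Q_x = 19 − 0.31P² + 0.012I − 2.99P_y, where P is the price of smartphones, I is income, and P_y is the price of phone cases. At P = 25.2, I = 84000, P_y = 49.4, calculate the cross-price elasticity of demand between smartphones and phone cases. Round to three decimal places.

-0.216

Substituting, Q_x = 19 − 0.31(25.2)² + 0.012(84000) − 2.99(49.4) = 19 − 196.8624 + 1008 − 147.706 = 682.4316.
∂Q_x/∂P_y = −2.99, so E_xy = -2.99·(49.4/682.4316) ≈ -0.216.
E_xy < 0: the goods are complements.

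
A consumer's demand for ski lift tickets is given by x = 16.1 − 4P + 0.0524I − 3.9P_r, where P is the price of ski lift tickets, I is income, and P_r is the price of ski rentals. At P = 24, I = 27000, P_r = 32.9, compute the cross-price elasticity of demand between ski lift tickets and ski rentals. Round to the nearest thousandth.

-0.106

Substituting, x = 16.1 − 4(24) + 0.0524(27000) − 3.9(32.9) = 16.1 − 96 + 1414.8 − 128.31 = 1206.59.
∂x/∂P_r = −3.9, so E_xy = -3.9·(32.9/1206.59) ≈ -0.106.
E_xy < 0: the goods are complements.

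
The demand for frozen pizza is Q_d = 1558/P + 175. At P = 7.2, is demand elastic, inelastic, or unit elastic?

inelastic

At P = 7.2, Q_d = 391.3889.
dQ_d/dP = −1558/P² = −30.054.
Point elasticity E = (dQ_d/dP)·(P/Q_d) = -30.054 × 7.2/391.3889 ≈ -0.553.
|E| ≈ 0.553 < 1, so demand is inelastic.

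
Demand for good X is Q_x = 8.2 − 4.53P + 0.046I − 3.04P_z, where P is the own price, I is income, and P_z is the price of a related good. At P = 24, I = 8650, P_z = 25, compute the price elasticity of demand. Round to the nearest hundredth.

-0.49

Q_x = 8.2 − 4.53(24) + 0.046(8650) − 3.04(25) = 8.2 − 108.72 + 397.9 − 76 = 221.38.
∂Q_x/∂P = −4.53, so E_p = (−4.53)·(24/221.38) ≈ -0.49.
|E_p| < 1: demand is inelastic.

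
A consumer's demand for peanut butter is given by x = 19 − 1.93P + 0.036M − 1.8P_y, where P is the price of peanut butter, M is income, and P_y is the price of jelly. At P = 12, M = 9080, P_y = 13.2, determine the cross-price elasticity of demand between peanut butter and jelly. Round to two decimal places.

-0.08

x = 19 − 1.93(12) + 0.036(9080) − 1.8(13.2) = 19 − 23.16 + 326.88 − 23.76 = 298.96.
∂x/∂P_y = −1.8, so E_xy = -1.8·(13.2/298.96) ≈ -0.08.
E_xy < 0: the goods are complements.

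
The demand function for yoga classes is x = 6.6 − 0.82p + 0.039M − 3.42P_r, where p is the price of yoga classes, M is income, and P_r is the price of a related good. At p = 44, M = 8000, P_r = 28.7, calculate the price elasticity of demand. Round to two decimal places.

First evaluate x: 6.6 − 0.82(44) + 0.039(8000) − 3.42(28.7) = 6.6 − 36.08 + 312 − 98.154 = 184.366.
∂x/∂p = −0.82, so E_p = (−0.82)·(44/184.366) ≈ -0.20.
|E_p| < 1: demand is inelastic.

-0.20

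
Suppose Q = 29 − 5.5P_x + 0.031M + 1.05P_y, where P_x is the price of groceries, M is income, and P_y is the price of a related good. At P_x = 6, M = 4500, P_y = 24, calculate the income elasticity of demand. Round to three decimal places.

0.868

First evaluate Q: 29 − 5.5(6) + 0.031(4500) + 1.05(24) = 29 − 33 + 139.5 + 25.2 = 160.7.
∂Q/∂M = +0.031, so E_I = 0.031·(4500/160.7) ≈ 0.868.
E_I ∈ (0,1): normal good (necessity).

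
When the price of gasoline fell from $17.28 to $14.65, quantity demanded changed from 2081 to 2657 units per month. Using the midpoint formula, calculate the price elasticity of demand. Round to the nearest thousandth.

%Δq = (2657 − 2081)/[(2081 + 2657)/2] = 576/2369 ≈ 0.2431.
%Δp = (14.65 − 17.28)/[(17.28 + 14.65)/2] = -2.63/15.965 ≈ -0.1647.
Arc elasticity E = %Δq/%Δp ≈ 0.2431/-0.1647 ≈ -1.476.
|E| > 1: demand is elastic over this range.

-1.476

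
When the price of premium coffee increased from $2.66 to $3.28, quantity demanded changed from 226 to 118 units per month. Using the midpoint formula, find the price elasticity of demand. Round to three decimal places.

-3.008

%Δq = (118 − 226)/[(226 + 118)/2] = -108/172 ≈ -0.6279.
%ΔP = (3.28 − 2.66)/[(2.66 + 3.28)/2] = 0.62/2.97 ≈ 0.2088.
Arc elasticity E = %Δq/%ΔP ≈ -0.6279/0.2088 ≈ -3.008.
|E| > 1: demand is elastic over this range.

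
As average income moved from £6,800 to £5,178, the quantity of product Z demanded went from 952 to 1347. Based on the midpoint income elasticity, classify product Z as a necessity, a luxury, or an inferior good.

inferior

%ΔQ = (1347 − 952)/[(952+1347)/2] = 395/1149.5 ≈ 0.3436.
%ΔI = (5,178 − 6,800)/[(6,800+5,178)/2] = -1622/5989 ≈ -0.2708.
E_I = %ΔQ/%ΔI ≈ -1.269.
E_I < 0: inferior good.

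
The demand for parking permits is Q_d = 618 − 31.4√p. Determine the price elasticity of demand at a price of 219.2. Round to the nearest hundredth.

-1.52

At p = 219.2, Q_d = 153.1103.
dQ_d/dp = −31.4/(2√p) = −31.4/(2·14.8054).
Point elasticity E = (dQ_d/dp)·(p/Q_d) = -1.0604 × 219.2/153.1103 ≈ -1.52.
|E| > 1, so demand is elastic at this price.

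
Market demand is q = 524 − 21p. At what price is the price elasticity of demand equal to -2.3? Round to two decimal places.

17.39

Set −bp/(a − bp) = −2.3 ⇒ bp = 2.3(a − bp) ⇒ bp(1+2.3) = 2.3·a.
p = 2.3·524/(21·3.3) ≈ 17.39.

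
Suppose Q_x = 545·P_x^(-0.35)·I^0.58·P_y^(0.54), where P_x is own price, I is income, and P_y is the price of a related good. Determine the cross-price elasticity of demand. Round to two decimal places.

0.54

For a Cobb–Douglas (constant-elasticity) form Q_x = A·P_y^α·…, the elasticity with respect to P_y equals the exponent α at every point.
Here the exponent on P_y is 0.54, so the cross-price elasticity of demand is 0.54.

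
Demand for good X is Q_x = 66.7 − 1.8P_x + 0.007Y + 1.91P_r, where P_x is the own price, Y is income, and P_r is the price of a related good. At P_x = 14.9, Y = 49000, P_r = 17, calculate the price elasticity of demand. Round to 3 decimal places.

Substituting, Q_x = 66.7 − 1.8(14.9) + 0.007(49000) + 1.91(17) = 66.7 − 26.82 + 343 + 32.47 = 415.35.
∂Q_x/∂P_x = −1.8, so E_p = (−1.8)·(14.9/415.35) ≈ -0.065.
|E_p| < 1: demand is inelastic.

-0.065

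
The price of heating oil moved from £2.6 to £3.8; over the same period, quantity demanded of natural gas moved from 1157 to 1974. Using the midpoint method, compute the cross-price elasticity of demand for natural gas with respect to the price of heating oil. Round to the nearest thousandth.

%ΔQ_x = (1974 − 1157)/[(1157+1974)/2] = 817/1565.5 ≈ 0.5219.
%ΔP_y = (3.8 − 2.6)/[(2.6+3.8)/2] ≈ 0.3750.
E_xy = 0.5219/0.3750 ≈ 1.392.
E_xy > 0, so natural gas and heating oil are substitutes.

1.392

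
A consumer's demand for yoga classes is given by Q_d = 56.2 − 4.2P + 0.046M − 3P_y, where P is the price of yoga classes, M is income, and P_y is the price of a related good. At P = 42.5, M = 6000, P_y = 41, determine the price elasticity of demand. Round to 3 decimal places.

-5.814

At the given point, Q_d = 56.2 − 4.2(42.5) + 0.046(6000) − 3(41) = 56.2 − 178.5 + 276 − 123 = 30.7.
∂Q_d/∂P = −4.2, so E_p = (−4.2)·(42.5/30.7) ≈ -5.814.
|E_p| > 1: demand is elastic.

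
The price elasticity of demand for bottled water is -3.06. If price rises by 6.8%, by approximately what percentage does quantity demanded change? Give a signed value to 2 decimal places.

-20.81

%ΔQ ≈ E × %ΔP = (-3.06) × (6.8%) ≈ -20.81%.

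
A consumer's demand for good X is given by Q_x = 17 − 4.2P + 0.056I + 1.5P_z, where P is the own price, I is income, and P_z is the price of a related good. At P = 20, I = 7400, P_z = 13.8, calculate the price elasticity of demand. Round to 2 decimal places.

Q_x = 17 − 4.2(20) + 0.056(7400) + 1.5(13.8) = 17 − 84 + 414.4 + 20.7 = 368.1.
∂Q_x/∂P = −4.2, so E_p = (−4.2)·(20/368.1) ≈ -0.23.
|E_p| < 1: demand is inelastic.

-0.23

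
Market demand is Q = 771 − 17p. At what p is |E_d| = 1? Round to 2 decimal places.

For linear demand Q = a − bp, E = −bp/(a − bp). |E| = 1 ⇒ bp = a − bp ⇒ p = a/(2b).
p = 771/(2·17) ≈ 22.68.

22.68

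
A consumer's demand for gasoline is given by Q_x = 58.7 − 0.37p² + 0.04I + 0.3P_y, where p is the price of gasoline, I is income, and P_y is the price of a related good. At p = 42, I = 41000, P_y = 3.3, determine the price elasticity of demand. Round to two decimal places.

First evaluate Q_x: 58.7 − 0.37(42)² + 0.04(41000) + 0.3(3.3) = 58.7 − 652.68 + 1640 + 0.99 = 1047.01.
∂Q_x/∂p = −2·0.37·p = -31.08, so E_p = -31.08·(42/1047.01) ≈ -1.25.
|E_p| > 1: demand is elastic.

-1.25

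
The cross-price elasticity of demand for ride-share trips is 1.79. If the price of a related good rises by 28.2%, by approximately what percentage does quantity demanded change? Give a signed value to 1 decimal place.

50.5

%ΔQ ≈ E × %ΔP_y = (1.79) × (28.2%) ≈ 50.5%.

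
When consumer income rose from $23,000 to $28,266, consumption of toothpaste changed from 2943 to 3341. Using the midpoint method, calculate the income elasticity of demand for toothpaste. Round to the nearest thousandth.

0.617

%ΔQ = (3341 − 2943)/[(2943+3341)/2] = 398/3142 ≈ 0.1267.
%ΔI = (28,266 − 23,000)/[(23,000+28,266)/2] = 5266/25633 ≈ 0.2054.
E_I = %ΔQ/%ΔI ≈ 0.617.
E_I ∈ (0,1): normal good (necessity).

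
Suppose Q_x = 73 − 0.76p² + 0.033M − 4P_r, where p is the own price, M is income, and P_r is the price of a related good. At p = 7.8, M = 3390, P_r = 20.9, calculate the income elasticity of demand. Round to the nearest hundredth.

Evaluating quantity at (p, M, P_r) gives Q_x = 73 − 0.76(7.8)² + 0.033(3390) − 4(20.9) = 73 − 46.2384 + 111.87 − 83.6 = 55.0316.
∂Q_x/∂M = +0.033, so E_I = 0.033·(3390/55.0316) ≈ 2.03.
E_I > 1: normal good (luxury).

2.03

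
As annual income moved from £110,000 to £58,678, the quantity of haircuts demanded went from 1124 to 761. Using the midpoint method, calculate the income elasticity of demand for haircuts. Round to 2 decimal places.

%ΔQ = (761 − 1124)/[(1124+761)/2] = -363/942.5 ≈ -0.3851.
%ΔM = (58,678 − 110,000)/[(110,000+58,678)/2] = -51322/84339 ≈ -0.6085.
E_I = %ΔQ/%ΔM ≈ 0.63.
E_I ∈ (0,1): normal good (necessity).

0.63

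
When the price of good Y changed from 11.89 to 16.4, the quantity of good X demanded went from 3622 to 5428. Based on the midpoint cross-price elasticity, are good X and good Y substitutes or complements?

%ΔQ_x = (5428 − 3622)/[(3622+5428)/2] = 1806/4525 ≈ 0.3991.
%ΔP_y = (16.4 − 11.89)/[(11.89+16.4)/2] ≈ 0.3188.
E_xy = 0.3991/0.3188 ≈ 1.252.
E_xy > 0, so the goods are substitutes.

substitutes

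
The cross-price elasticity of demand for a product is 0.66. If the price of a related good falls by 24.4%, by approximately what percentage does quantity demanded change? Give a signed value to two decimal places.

-16.10

%ΔQ ≈ E × %ΔP_y = (0.66) × (-24.4%) ≈ -16.10%.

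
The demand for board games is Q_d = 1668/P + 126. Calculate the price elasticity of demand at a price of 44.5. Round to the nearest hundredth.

-0.23

At P = 44.5, Q_d = 163.4831.
dQ_d/dP = −1668/P² = −0.8423.
Point elasticity E = (dQ_d/dP)·(P/Q_d) = -0.8423 × 44.5/163.4831 ≈ -0.23.
|E| < 1, so demand is inelastic at this price.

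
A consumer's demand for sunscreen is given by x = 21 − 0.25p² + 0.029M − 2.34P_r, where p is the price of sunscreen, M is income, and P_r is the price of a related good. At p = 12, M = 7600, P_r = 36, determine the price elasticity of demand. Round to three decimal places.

Substituting, x = 21 − 0.25(12)² + 0.029(7600) − 2.34(36) = 21 − 36 + 220.4 − 84.24 = 121.16.
∂x/∂p = −2·0.25·p = -6, so E_p = -6·(12/121.16) ≈ -0.594.
|E_p| < 1: demand is inelastic.

-0.594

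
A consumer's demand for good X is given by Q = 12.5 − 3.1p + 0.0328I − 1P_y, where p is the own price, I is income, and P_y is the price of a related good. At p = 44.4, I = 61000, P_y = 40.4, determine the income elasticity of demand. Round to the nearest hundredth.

First evaluate Q: 12.5 − 3.1(44.4) + 0.0328(61000) − 1(40.4) = 12.5 − 137.64 + 2000.8 − 40.4 = 1835.26.
∂Q/∂I = +0.0328, so E_I = 0.0328·(61000/1835.26) ≈ 1.09.
E_I > 1: normal good (luxury).

1.09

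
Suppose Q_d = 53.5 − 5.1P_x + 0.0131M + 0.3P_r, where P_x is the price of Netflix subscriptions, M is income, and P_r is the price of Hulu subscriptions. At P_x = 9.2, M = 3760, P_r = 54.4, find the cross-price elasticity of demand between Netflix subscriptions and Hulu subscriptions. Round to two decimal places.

0.23

First evaluate Q_d: 53.5 − 5.1(9.2) + 0.0131(3760) + 0.3(54.4) = 53.5 − 46.92 + 49.256 + 16.32 = 72.156.
∂Q_d/∂P_r = +0.3, so E_xy = 0.3·(54.4/72.156) ≈ 0.23.
E_xy > 0: the goods are substitutes.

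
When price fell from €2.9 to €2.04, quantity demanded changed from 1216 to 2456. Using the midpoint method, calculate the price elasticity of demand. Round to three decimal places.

-1.940

%ΔQ = (2456 − 1216)/[(1216 + 2456)/2] = 1240/1836 ≈ 0.6754.
%Δp = (2.04 − 2.9)/[(2.9 + 2.04)/2] = -0.86/2.47 ≈ -0.3482.
Arc elasticity E = %ΔQ/%Δp ≈ 0.6754/-0.3482 ≈ -1.940.
|E| > 1: demand is elastic over this range.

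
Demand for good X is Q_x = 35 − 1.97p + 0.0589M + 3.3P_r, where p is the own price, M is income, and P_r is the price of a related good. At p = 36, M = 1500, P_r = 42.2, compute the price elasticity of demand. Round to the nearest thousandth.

Evaluating quantity at (p, M, P_r) gives Q_x = 35 − 1.97(36) + 0.0589(1500) + 3.3(42.2) = 35 − 70.92 + 88.35 + 139.26 = 191.69.
∂Q_x/∂p = −1.97, so E_p = (−1.97)·(36/191.69) ≈ -0.370.
|E_p| < 1: demand is inelastic.

-0.370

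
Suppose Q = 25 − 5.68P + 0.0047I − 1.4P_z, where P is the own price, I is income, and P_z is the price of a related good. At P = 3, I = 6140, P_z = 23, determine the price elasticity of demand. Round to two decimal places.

Evaluating quantity at (P, I, P_z) gives Q = 25 − 5.68(3) + 0.0047(6140) − 1.4(23) = 25 − 17.04 + 28.858 − 32.2 = 4.618.
∂Q/∂P = −5.68, so E_p = (−5.68)·(3/4.618) ≈ -3.69.
|E_p| > 1: demand is elastic.

-3.69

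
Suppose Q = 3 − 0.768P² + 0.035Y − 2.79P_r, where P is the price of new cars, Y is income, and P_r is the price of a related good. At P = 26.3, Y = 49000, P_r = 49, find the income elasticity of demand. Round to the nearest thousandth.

1.633

Evaluating quantity at (P, Y, P_r) gives Q = 3 − 0.768(26.3)² + 0.035(49000) − 2.79(49) = 3 − 531.2179 + 1715 − 136.71 = 1050.0721.
∂Q/∂Y = +0.035, so E_I = 0.035·(49000/1050.0721) ≈ 1.633.
E_I > 1: normal good (luxury).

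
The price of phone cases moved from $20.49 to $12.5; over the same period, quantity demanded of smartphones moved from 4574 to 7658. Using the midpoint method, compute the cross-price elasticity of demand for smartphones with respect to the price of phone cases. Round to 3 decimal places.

%ΔQ_x = (7658 − 4574)/[(4574+7658)/2] = 3084/6116 ≈ 0.5043.
%ΔP_y = (12.5 − 20.49)/[(20.49+12.5)/2] ≈ -0.4844.
E_xy = 0.5043/-0.4844 ≈ -1.041.
E_xy < 0, so smartphones and phone cases are complements.

-1.041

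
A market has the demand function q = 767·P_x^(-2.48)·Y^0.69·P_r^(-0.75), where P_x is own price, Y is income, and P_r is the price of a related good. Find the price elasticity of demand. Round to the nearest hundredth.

For a Cobb–Douglas (constant-elasticity) form q = A·P_x^α·…, the elasticity with respect to P_x equals the exponent α at every point.
Here the exponent on P_x is -2.48, so the price elasticity of demand is -2.48.

-2.48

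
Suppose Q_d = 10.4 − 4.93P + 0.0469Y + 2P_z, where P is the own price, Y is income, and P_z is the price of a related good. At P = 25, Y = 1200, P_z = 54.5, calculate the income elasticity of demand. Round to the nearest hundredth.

Evaluating quantity at (P, Y, P_z) gives Q_d = 10.4 − 4.93(25) + 0.0469(1200) + 2(54.5) = 10.4 − 123.25 + 56.28 + 109 = 52.43.
∂Q_d/∂Y = +0.0469, so E_I = 0.0469·(1200/52.43) ≈ 1.07.
E_I > 1: normal good (luxury).

1.07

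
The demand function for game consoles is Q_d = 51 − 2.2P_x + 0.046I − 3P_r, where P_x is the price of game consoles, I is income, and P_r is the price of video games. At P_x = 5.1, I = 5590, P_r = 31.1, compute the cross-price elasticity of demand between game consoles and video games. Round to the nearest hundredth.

-0.46

Q_d = 51 − 2.2(5.1) + 0.046(5590) − 3(31.1) = 51 − 11.22 + 257.14 − 93.3 = 203.62.
∂Q_d/∂P_r = −3, so E_xy = -3·(31.1/203.62) ≈ -0.46.
E_xy < 0: the goods are complements.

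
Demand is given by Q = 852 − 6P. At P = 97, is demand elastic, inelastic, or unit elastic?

At P = 97, Q = 270.
dQ/dP = −6.
Point elasticity E = (dQ/dP)·(P/Q) = -6 × 97/270 ≈ -2.156.
|E| ≈ 2.156 > 1, so demand is elastic.

elastic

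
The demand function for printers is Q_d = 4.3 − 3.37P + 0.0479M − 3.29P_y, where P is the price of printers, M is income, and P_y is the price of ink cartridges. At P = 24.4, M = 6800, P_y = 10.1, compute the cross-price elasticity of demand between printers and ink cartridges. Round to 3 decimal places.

Evaluating quantity at (P, M, P_y) gives Q_d = 4.3 − 3.37(24.4) + 0.0479(6800) − 3.29(10.1) = 4.3 − 82.228 + 325.72 − 33.229 = 214.563.
∂Q_d/∂P_y = −3.29, so E_xy = -3.29·(10.1/214.563) ≈ -0.155.
E_xy < 0: the goods are complements.

-0.155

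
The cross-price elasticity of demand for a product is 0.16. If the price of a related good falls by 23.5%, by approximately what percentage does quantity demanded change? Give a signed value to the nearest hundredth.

-3.76

%ΔQ ≈ E × %ΔP_y = (0.16) × (-23.5%) = -3.76%.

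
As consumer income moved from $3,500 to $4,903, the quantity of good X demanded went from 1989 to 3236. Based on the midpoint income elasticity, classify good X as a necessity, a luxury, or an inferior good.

%ΔQ = (3236 − 1989)/[(1989+3236)/2] = 1247/2612.5 ≈ 0.4773.
%ΔY = (4,903 − 3,500)/[(3,500+4,903)/2] = 1403/4201.5 ≈ 0.3339.
E_I = %ΔQ/%ΔY ≈ 1.429.
E_I > 1: normal good (luxury).

luxury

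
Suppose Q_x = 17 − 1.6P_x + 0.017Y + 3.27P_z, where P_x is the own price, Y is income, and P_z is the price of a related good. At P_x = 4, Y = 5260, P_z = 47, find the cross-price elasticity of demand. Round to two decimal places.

0.61

Substituting, Q_x = 17 − 1.6(4) + 0.017(5260) + 3.27(47) = 17 − 6.4 + 89.42 + 153.69 = 253.71.
∂Q_x/∂P_z = +3.27, so E_xy = 3.27·(47/253.71) ≈ 0.61.
E_xy > 0: the goods are substitutes.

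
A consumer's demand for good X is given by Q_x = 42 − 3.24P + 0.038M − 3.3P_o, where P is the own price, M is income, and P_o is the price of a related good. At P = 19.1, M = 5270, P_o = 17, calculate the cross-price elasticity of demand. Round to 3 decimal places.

Q_x = 42 − 3.24(19.1) + 0.038(5270) − 3.3(17) = 42 − 61.884 + 200.26 − 56.1 = 124.276.
∂Q_x/∂P_o = −3.3, so E_xy = -3.3·(17/124.276) ≈ -0.451.
E_xy < 0: the goods are complements.

-0.451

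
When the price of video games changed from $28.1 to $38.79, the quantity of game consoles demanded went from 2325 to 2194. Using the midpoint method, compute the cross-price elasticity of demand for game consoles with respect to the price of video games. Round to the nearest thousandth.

%ΔQ_x = (2194 − 2325)/[(2325+2194)/2] = -131/2259.5 ≈ -0.0580.
%ΔP_y = (38.79 − 28.1)/[(28.1+38.79)/2] ≈ 0.3196.
E_xy = -0.0580/0.3196 ≈ -0.181.
E_xy < 0, so game consoles and video games are complements.

-0.181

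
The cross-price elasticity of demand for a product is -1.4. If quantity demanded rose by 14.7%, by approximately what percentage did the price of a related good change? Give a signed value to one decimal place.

%ΔQ ≈ E × %ΔP_y ⇒ %ΔP_y = %ΔQ / E = (14.7%)/(-1.4) = -10.5%.

-10.5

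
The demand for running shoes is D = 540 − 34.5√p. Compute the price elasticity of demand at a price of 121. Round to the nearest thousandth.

At p = 121, D = 160.5.
dD/dp = −34.5/(2√p) = −34.5/(2·11).
Point elasticity E = (dD/dp)·(p/D) = -1.5682 × 121/160.5 ≈ -1.182.
|E| > 1, so demand is elastic at this price.

-1.182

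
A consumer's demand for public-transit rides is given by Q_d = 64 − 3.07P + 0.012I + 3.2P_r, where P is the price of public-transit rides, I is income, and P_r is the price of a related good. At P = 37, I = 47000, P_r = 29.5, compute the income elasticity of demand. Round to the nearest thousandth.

0.926

Q_d = 64 − 3.07(37) + 0.012(47000) + 3.2(29.5) = 64 − 113.59 + 564 + 94.4 = 608.81.
∂Q_d/∂I = +0.012, so E_I = 0.012·(47000/608.81) ≈ 0.926.
E_I ∈ (0,1): normal good (necessity).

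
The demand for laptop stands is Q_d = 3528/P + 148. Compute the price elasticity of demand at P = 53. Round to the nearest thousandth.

-0.310

At P = 53, Q_d = 214.566.
dQ_d/dP = −3528/P² = −1.256.
Point elasticity E = (dQ_d/dP)·(P/Q_d) = -1.256 × 53/214.566 ≈ -0.310.
|E| < 1, so demand is inelastic at this price.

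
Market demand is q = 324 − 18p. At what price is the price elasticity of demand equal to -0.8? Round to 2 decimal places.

Set −bp/(a − bp) = −0.8 ⇒ bp = 0.8(a − bp) ⇒ bp(1+0.8) = 0.8·a.
p = 0.8·324/(18·1.8) = 8.00.

8.00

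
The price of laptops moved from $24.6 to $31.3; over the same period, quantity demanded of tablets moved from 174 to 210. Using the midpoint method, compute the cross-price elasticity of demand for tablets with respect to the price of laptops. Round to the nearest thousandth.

0.782

%ΔQ_x = (210 − 174)/[(174+210)/2] = 36/192 ≈ 0.1875.
%ΔP_y = (31.3 − 24.6)/[(24.6+31.3)/2] ≈ 0.2397.
E_xy = 0.1875/0.2397 ≈ 0.782.
E_xy > 0, so tablets and laptops are substitutes.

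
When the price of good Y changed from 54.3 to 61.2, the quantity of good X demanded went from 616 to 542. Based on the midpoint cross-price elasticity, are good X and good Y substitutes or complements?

%ΔQ_x = (542 − 616)/[(616+542)/2] = -74/579 ≈ -0.1278.
%ΔP_y = (61.2 − 54.3)/[(54.3+61.2)/2] ≈ 0.1195.
E_xy = -0.1278/0.1195 ≈ -1.070.
E_xy < 0, so the goods are complements.

complements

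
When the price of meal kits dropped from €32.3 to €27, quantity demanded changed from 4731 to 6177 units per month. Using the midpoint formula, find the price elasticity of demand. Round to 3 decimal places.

-1.483

%ΔQ = (6177 − 4731)/[(4731 + 6177)/2] = 1446/5454 ≈ 0.2651.
%Δp = (27 − 32.3)/[(32.3 + 27)/2] = -5.3/29.65 ≈ -0.1788.
Arc elasticity E = %ΔQ/%Δp ≈ 0.2651/-0.1788 ≈ -1.483.
|E| > 1: demand is elastic over this range.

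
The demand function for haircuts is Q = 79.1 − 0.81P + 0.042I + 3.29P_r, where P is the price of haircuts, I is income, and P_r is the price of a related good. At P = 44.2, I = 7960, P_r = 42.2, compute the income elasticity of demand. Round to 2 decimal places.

0.65

Evaluating quantity at (P, I, P_r) gives Q = 79.1 − 0.81(44.2) + 0.042(7960) + 3.29(42.2) = 79.1 − 35.802 + 334.32 + 138.838 = 516.456.
∂Q/∂I = +0.042, so E_I = 0.042·(7960/516.456) ≈ 0.65.
E_I ∈ (0,1): normal good (necessity).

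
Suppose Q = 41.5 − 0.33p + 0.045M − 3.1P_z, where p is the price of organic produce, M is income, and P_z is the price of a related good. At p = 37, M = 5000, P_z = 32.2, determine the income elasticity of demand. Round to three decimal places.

1.457

First evaluate Q: 41.5 − 0.33(37) + 0.045(5000) − 3.1(32.2) = 41.5 − 12.21 + 225 − 99.82 = 154.47.
∂Q/∂M = +0.045, so E_I = 0.045·(5000/154.47) ≈ 1.457.
E_I > 1: normal good (luxury).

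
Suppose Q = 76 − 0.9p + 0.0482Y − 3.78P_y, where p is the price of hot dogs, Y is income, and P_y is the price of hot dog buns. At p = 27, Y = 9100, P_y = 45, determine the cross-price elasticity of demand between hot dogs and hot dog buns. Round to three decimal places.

-0.531

Substituting, Q = 76 − 0.9(27) + 0.0482(9100) − 3.78(45) = 76 − 24.3 + 438.62 − 170.1 = 320.22.
∂Q/∂P_y = −3.78, so E_xy = -3.78·(45/320.22) ≈ -0.531.
E_xy < 0: the goods are complements.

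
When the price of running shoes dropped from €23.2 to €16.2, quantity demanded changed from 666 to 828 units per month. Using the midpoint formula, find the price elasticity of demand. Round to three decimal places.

%ΔQ = (828 − 666)/[(666 + 828)/2] = 162/747 ≈ 0.2169.
%ΔP = (16.2 − 23.2)/[(23.2 + 16.2)/2] = -7/19.7 ≈ -0.3553.
Arc elasticity E = %ΔQ/%ΔP ≈ 0.2169/-0.3553 ≈ -0.610.
|E| < 1: demand is inelastic over this range.

-0.610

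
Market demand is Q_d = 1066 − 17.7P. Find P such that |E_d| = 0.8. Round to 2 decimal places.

26.77

Set −bP/(a − bP) = −0.8 ⇒ bP = 0.8(a − bP) ⇒ bP(1+0.8) = 0.8·a.
P = 0.8·1066/(17.7·1.8) ≈ 26.77.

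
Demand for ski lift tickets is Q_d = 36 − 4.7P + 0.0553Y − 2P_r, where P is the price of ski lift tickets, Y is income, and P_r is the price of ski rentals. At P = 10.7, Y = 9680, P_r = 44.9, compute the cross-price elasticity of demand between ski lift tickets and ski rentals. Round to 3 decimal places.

-0.208

Substituting, Q_d = 36 − 4.7(10.7) + 0.0553(9680) − 2(44.9) = 36 − 50.29 + 535.304 − 89.8 = 431.214.
∂Q_d/∂P_r = −2, so E_xy = -2·(44.9/431.214) ≈ -0.208.
E_xy < 0: the goods are complements.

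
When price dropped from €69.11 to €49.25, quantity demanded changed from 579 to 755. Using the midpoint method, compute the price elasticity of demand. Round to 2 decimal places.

%ΔQ = (755 − 579)/[(579 + 755)/2] = 176/667 ≈ 0.2639.
%Δp = (49.25 − 69.11)/[(69.11 + 49.25)/2] = -19.86/59.18 ≈ -0.3356.
Arc elasticity E = %ΔQ/%Δp ≈ 0.2639/-0.3356 ≈ -0.79.
|E| < 1: demand is inelastic over this range.

-0.79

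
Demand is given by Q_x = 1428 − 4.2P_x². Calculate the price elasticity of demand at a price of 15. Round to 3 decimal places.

-3.913

At P_x = 15, Q_x = 483.
dQ_x/dP_x = −2·4.2·P_x = −126.
Point elasticity E = (dQ_x/dP_x)·(P_x/Q_x) = -126 × 15/483 ≈ -3.913.
|E| > 1, so demand is elastic at this price.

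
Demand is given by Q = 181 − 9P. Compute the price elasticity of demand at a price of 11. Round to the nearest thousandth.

At P = 11, Q = 82.
dQ/dP = −9.
Point elasticity E = (dQ/dP)·(P/Q) = -9 × 11/82 ≈ -1.207.
|E| > 1, so demand is elastic at this price.

-1.207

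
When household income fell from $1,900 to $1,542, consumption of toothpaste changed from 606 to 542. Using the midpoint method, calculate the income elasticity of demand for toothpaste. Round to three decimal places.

%ΔQ = (542 − 606)/[(606+542)/2] = -64/574 ≈ -0.1115.
%ΔI = (1,542 − 1,900)/[(1,900+1,542)/2] = -358/1721 ≈ -0.2080.
E_I = %ΔQ/%ΔI ≈ 0.536.
E_I ∈ (0,1): normal good (necessity).

0.536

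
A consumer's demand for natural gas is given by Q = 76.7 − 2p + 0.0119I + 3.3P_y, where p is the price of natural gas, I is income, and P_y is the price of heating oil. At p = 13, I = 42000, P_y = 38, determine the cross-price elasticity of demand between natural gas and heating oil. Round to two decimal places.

First evaluate Q: 76.7 − 2(13) + 0.0119(42000) + 3.3(38) = 76.7 − 26 + 499.8 + 125.4 = 675.9.
∂Q/∂P_y = +3.3, so E_xy = 3.3·(38/675.9) ≈ 0.19.
E_xy > 0: the goods are substitutes.

0.19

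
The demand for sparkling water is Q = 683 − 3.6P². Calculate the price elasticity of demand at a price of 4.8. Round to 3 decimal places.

-0.276

At P = 4.8, Q = 600.056.
dQ/dP = −2·3.6·P = −34.56.
Point elasticity E = (dQ/dP)·(P/Q) = -34.56 × 4.8/600.056 ≈ -0.276.
|E| < 1, so demand is inelastic at this price.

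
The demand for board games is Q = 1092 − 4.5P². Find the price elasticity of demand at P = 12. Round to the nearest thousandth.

-2.919

At P = 12, Q = 444.
dQ/dP = −2·4.5·P = −108.
Point elasticity E = (dQ/dP)·(P/Q) = -108 × 12/444 ≈ -2.919.
|E| > 1, so demand is elastic at this price.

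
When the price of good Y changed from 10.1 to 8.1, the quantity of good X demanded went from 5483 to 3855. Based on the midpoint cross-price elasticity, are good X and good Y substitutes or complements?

substitutes

%ΔQ_x = (3855 − 5483)/[(5483+3855)/2] = -1628/4669 ≈ -0.3487.
%ΔP_y = (8.1 − 10.1)/[(10.1+8.1)/2] ≈ -0.2198.
E_xy = -0.3487/-0.2198 ≈ 1.587.
E_xy > 0, so the goods are substitutes.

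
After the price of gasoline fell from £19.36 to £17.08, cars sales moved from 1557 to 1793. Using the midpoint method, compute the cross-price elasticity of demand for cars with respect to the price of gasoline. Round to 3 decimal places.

%ΔQ_x = (1793 − 1557)/[(1557+1793)/2] = 236/1675 ≈ 0.1409.
%ΔP_y = (17.08 − 19.36)/[(19.36+17.08)/2] ≈ -0.1251.
E_xy = 0.1409/-0.1251 ≈ -1.126.
E_xy < 0, so cars and gasoline are complements.

-1.126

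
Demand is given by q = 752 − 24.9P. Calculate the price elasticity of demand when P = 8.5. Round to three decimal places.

-0.392

At P = 8.5, q = 540.35.
dq/dP = −24.9.
Point elasticity E = (dq/dP)·(P/q) = -24.9 × 8.5/540.35 ≈ -0.392.
|E| < 1, so demand is inelastic at this price.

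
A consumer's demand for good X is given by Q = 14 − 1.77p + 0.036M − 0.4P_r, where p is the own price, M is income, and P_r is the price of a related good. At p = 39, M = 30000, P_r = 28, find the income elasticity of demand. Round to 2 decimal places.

Substituting, Q = 14 − 1.77(39) + 0.036(30000) − 0.4(28) = 14 − 69.03 + 1080 − 11.2 = 1013.77.
∂Q/∂M = +0.036, so E_I = 0.036·(30000/1013.77) ≈ 1.07.
E_I > 1: normal good (luxury).

1.07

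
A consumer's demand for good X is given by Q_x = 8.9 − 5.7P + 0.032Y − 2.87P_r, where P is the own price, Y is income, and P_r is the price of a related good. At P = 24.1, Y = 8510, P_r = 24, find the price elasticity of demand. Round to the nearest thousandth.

Substituting, Q_x = 8.9 − 5.7(24.1) + 0.032(8510) − 2.87(24) = 8.9 − 137.37 + 272.32 − 68.88 = 74.97.
∂Q_x/∂P = −5.7, so E_p = (−5.7)·(24.1/74.97) ≈ -1.832.
|E_p| > 1: demand is elastic.

-1.832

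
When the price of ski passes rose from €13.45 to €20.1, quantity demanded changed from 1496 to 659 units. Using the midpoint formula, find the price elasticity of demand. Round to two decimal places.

-1.96

%ΔQ = (659 − 1496)/[(1496 + 659)/2] = -837/1077.5 ≈ -0.7768.
%Δp = (20.1 − 13.45)/[(13.45 + 20.1)/2] = 6.65/16.775 ≈ 0.3964.
Arc elasticity E = %ΔQ/%Δp ≈ -0.7768/0.3964 ≈ -1.96.
|E| > 1: demand is elastic over this range.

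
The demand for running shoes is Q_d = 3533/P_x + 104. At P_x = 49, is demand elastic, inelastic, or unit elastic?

At P_x = 49, Q_d = 176.102.
dQ_d/dP_x = −3533/P_x² = −1.4715.
Point elasticity E = (dQ_d/dP_x)·(P_x/Q_d) = -1.4715 × 49/176.102 ≈ -0.409.
|E| ≈ 0.409 < 1, so demand is inelastic.

inelastic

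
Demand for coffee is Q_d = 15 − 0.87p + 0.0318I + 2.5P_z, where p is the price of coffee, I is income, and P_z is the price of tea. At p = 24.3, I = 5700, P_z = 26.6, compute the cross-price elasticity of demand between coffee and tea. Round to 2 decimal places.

0.28

Substituting, Q_d = 15 − 0.87(24.3) + 0.0318(5700) + 2.5(26.6) = 15 − 21.141 + 181.26 + 66.5 = 241.619.
∂Q_d/∂P_z = +2.5, so E_xy = 2.5·(26.6/241.619) ≈ 0.28.
E_xy > 0: the goods are substitutes.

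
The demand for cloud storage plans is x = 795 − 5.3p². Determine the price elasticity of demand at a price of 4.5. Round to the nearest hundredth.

At p = 4.5, x = 687.675.
dx/dp = −2·5.3·p = −47.7.
Point elasticity E = (dx/dp)·(p/x) = -47.7 × 4.5/687.675 ≈ -0.31.
|E| < 1, so demand is inelastic at this price.

-0.31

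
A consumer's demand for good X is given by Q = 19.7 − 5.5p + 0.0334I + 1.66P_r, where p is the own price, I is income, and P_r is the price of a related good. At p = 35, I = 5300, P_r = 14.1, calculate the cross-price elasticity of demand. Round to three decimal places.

0.847

At the given point, Q = 19.7 − 5.5(35) + 0.0334(5300) + 1.66(14.1) = 19.7 − 192.5 + 177.02 + 23.406 = 27.626.
∂Q/∂P_r = +1.66, so E_xy = 1.66·(14.1/27.626) ≈ 0.847.
E_xy > 0: the goods are substitutes.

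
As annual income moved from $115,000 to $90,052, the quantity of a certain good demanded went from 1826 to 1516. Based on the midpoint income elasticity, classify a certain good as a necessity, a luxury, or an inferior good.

necessity

%ΔQ = (1516 − 1826)/[(1826+1516)/2] = -310/1671 ≈ -0.1855.
%ΔI = (90,052 − 115,000)/[(115,000+90,052)/2] = -24948/102526 ≈ -0.2433.
E_I = %ΔQ/%ΔI ≈ 0.762.
E_I ∈ (0,1): normal good (necessity).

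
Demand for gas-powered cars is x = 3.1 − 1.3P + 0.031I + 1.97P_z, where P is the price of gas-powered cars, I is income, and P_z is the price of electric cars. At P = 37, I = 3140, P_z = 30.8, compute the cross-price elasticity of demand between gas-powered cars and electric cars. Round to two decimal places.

At the given point, x = 3.1 − 1.3(37) + 0.031(3140) + 1.97(30.8) = 3.1 − 48.1 + 97.34 + 60.676 = 113.016.
∂x/∂P_z = +1.97, so E_xy = 1.97·(30.8/113.016) ≈ 0.54.
E_xy > 0: the goods are substitutes.

0.54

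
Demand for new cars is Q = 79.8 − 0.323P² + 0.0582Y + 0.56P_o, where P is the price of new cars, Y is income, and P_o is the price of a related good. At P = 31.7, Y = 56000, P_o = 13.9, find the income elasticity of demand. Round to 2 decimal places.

At the given point, Q = 79.8 − 0.323(31.7)² + 0.0582(56000) + 0.56(13.9) = 79.8 − 324.5795 + 3259.2 + 7.784 = 3022.2045.
∂Q/∂Y = +0.0582, so E_I = 0.0582·(56000/3022.2045) ≈ 1.08.
E_I > 1: normal good (luxury).

1.08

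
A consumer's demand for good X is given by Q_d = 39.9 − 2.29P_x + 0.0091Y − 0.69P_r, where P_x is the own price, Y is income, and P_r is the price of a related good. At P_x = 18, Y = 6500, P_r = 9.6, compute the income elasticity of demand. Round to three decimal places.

Substituting, Q_d = 39.9 − 2.29(18) + 0.0091(6500) − 0.69(9.6) = 39.9 − 41.22 + 59.15 − 6.624 = 51.206.
∂Q_d/∂Y = +0.0091, so E_I = 0.0091·(6500/51.206) ≈ 1.155.
E_I > 1: normal good (luxury).

1.155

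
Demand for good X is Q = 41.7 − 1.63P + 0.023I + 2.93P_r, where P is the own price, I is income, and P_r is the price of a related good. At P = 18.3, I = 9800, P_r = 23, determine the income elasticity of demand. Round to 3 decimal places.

0.740

At the given point, Q = 41.7 − 1.63(18.3) + 0.023(9800) + 2.93(23) = 41.7 − 29.829 + 225.4 + 67.39 = 304.661.
∂Q/∂I = +0.023, so E_I = 0.023·(9800/304.661) ≈ 0.740.
E_I ∈ (0,1): normal good (necessity).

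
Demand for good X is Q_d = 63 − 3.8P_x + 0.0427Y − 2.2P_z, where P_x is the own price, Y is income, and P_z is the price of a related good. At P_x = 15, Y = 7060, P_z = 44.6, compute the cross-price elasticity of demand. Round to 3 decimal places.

-0.469

Substituting, Q_d = 63 − 3.8(15) + 0.0427(7060) − 2.2(44.6) = 63 − 57 + 301.462 − 98.12 = 209.342.
∂Q_d/∂P_z = −2.2, so E_xy = -2.2·(44.6/209.342) ≈ -0.469.
E_xy < 0: the goods are complements.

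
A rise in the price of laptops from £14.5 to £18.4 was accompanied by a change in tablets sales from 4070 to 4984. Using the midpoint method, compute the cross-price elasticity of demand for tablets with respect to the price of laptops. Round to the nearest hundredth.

%ΔQ_x = (4984 − 4070)/[(4070+4984)/2] = 914/4527 ≈ 0.2019.
%ΔP_y = (18.4 − 14.5)/[(14.5+18.4)/2] ≈ 0.2371.
E_xy = 0.2019/0.2371 ≈ 0.85.
E_xy > 0, so tablets and laptops are substitutes.

0.85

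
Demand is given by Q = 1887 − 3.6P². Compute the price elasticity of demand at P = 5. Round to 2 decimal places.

-0.10

At P = 5, Q = 1797.
dQ/dP = −2·3.6·P = −36.
Point elasticity E = (dQ/dP)·(P/Q) = -36 × 5/1797 ≈ -0.10.
|E| < 1, so demand is inelastic at this price.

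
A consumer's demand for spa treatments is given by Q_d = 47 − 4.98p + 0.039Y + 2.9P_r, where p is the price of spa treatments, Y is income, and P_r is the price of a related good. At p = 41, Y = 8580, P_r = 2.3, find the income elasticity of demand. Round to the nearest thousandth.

First evaluate Q_d: 47 − 4.98(41) + 0.039(8580) + 2.9(2.3) = 47 − 204.18 + 334.62 + 6.67 = 184.11.
∂Q_d/∂Y = +0.039, so E_I = 0.039·(8580/184.11) ≈ 1.818.
E_I > 1: normal good (luxury).

1.818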